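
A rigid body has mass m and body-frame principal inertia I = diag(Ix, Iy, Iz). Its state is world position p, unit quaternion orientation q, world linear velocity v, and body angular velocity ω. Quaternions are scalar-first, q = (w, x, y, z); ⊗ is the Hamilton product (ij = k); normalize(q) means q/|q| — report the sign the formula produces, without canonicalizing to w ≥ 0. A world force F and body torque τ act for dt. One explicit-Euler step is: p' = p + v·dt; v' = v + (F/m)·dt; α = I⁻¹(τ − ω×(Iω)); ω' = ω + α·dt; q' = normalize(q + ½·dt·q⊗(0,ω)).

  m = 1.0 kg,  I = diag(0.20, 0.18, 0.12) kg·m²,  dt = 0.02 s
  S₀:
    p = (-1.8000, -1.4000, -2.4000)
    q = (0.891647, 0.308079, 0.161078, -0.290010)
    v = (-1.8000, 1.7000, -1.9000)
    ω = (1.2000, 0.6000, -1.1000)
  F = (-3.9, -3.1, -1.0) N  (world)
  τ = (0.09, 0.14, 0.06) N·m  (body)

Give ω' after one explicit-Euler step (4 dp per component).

precession coupling ω×(Iω) = (0.0396, -0.1056, -0.0144)
(τ − ω×Iω)/I = (0.2520, 1.3644, 0.6200)
new body rate ω' = (1.2050, 0.6273, -1.0876)

ω' = (1.2050, 0.6273, -1.0876)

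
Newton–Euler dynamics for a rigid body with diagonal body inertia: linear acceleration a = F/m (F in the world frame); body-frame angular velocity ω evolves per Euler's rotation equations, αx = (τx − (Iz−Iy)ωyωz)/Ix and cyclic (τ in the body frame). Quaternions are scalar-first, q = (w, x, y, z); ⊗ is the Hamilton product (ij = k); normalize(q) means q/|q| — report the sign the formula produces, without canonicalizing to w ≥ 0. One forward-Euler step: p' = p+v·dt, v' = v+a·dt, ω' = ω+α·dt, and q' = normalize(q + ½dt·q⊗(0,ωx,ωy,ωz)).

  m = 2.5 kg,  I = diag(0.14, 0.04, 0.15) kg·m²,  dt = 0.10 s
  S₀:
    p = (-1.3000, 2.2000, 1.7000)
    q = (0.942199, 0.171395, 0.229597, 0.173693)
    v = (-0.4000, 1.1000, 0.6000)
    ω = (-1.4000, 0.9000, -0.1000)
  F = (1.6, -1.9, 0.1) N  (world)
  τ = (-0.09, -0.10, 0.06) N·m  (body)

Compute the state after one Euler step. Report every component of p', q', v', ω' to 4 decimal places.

p' = (-1.3400, 2.3100, 1.7600)
q' = (0.9415, 0.0961, 0.2598, 0.1921)
v' = (-0.3360, 1.0240, 0.6040)
ω' = (-1.4572, 0.6535, -0.1440)

linear accel F/m = (0.6400, -0.7600, 0.0400)
p' = p + v·dt = (-1.3400, 2.3100, 1.7600)
v' = v + a·dt = (-0.3360, 1.0240, 0.6040)
α = I⁻¹(τ − ω×Iω) = (-0.5721, -2.4650, -0.4400)
ω' = ω + α·dt = (-1.4572, 0.6535, -0.1440)
2q̇ = q⊗(0,ω) = (0.0506850, -1.4983620, 0.6219484, 0.3814714)
q + ½dt·q⊗(0,ω), renormalized = (0.9415, 0.0961, 0.2598, 0.1921)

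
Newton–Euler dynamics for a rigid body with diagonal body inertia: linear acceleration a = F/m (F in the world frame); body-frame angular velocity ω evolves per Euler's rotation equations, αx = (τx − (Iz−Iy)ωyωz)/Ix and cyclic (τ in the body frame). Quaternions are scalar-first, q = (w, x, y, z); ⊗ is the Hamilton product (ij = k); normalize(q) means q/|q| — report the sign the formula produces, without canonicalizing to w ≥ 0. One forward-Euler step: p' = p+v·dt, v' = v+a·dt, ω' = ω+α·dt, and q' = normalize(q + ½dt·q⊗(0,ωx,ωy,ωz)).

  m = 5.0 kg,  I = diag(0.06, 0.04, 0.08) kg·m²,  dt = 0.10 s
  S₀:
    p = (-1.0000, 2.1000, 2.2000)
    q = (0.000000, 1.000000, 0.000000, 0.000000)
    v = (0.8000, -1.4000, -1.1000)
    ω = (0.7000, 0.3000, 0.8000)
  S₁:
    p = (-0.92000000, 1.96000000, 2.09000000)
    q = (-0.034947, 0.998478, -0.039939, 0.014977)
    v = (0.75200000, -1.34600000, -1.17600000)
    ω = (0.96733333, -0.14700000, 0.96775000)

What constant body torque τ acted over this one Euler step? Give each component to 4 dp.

rate change Δω = (0.26733333, -0.44700000, 0.16775000)
precession coupling = (0.0096, -0.0112, -0.0042)
applied torque τ = (0.1700, -0.1900, 0.1300)

τ = (0.1700, -0.1900, 0.1300)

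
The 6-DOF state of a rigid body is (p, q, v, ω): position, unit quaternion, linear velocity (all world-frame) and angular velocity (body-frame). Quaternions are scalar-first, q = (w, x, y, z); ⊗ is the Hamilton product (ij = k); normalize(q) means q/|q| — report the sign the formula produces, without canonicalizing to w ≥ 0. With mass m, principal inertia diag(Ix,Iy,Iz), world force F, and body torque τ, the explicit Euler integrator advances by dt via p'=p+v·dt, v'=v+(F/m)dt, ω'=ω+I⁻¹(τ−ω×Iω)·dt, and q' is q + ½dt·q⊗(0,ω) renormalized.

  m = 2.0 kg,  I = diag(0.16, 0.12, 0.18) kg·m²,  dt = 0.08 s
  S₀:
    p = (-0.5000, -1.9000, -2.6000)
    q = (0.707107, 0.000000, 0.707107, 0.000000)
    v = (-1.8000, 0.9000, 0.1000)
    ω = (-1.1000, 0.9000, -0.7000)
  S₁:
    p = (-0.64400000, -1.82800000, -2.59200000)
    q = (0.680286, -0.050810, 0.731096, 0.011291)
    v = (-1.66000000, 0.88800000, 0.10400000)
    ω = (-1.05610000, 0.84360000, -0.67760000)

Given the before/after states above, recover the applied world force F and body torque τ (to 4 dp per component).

ω₁ − ω₀ = (0.04390000, -0.05640000, 0.02240000)
gyro term ω₀×Iω₀ = (-0.0378, -0.0154, 0.0396)
I·α + gyro = (0.0500, -0.1000, 0.0900)
Δv = v₁−v₀ = (0.14000000, -0.01200000, 0.00400000)
m·(v₁−v₀)/dt = (3.5000, -0.3000, 0.1000)

F = (3.5000, -0.3000, 0.1000)
τ = (0.0500, -0.1000, 0.0900)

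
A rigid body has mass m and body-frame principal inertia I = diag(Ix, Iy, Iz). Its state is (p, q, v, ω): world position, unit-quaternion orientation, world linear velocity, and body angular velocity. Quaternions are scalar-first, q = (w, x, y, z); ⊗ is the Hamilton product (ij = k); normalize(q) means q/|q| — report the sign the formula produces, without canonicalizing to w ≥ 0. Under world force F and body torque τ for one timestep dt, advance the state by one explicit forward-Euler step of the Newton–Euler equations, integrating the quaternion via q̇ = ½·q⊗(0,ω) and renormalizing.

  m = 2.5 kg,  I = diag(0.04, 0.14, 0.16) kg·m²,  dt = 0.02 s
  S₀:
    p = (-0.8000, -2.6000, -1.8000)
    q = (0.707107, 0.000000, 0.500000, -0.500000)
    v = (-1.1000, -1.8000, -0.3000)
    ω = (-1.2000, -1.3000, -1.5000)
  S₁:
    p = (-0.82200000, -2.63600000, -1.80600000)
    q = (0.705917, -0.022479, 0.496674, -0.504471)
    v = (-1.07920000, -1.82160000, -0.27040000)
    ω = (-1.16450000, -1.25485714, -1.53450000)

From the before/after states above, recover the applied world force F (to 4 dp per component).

F = (2.6000, -2.7000, 3.7000)

velocity change Δv = (0.02080000, -0.02160000, 0.02960000)
F = m·Δv/dt = (2.6000, -2.7000, 3.7000)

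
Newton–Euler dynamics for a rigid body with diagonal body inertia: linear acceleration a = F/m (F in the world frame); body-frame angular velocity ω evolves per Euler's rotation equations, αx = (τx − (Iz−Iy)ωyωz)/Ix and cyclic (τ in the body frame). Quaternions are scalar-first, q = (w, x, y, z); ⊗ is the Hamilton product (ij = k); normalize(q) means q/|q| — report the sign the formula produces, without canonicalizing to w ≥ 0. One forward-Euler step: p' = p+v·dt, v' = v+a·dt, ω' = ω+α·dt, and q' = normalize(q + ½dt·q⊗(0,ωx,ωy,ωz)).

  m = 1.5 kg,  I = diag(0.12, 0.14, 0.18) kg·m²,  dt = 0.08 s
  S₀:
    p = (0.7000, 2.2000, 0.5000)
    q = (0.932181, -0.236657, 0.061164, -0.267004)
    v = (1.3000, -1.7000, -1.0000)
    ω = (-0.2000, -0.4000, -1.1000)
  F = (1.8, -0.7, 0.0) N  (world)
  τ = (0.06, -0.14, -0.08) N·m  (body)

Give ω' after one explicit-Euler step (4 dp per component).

ω' = (-0.1717, -0.4725, -1.1363)

gyro term ω×Iω = (0.0176, -0.0132, 0.0016)
(τ − ω×Iω)/I = (0.3533, -0.9057, -0.4533)
ω + α·dt = (-0.1717, -0.4725, -1.1363)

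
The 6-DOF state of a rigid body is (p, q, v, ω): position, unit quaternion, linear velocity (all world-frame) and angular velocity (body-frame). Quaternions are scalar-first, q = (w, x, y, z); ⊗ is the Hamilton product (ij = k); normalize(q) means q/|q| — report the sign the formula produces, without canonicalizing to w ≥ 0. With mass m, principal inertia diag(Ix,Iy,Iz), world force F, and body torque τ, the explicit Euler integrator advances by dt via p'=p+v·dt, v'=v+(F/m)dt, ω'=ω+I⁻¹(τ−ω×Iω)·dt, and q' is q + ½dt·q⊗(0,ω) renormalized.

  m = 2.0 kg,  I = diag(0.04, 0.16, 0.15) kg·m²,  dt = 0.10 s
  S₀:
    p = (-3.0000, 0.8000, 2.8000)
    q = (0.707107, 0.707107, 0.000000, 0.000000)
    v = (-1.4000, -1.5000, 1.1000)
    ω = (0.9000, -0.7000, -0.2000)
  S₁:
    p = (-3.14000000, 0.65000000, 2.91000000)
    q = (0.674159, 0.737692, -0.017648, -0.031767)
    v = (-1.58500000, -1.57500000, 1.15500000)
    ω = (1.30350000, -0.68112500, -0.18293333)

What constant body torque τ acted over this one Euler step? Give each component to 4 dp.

τ = (0.1600, 0.0500, -0.0500)

ω₁ − ω₀ = (0.40350000, 0.01887500, 0.01706667)
ω₀×(Iω₀) = (-0.0014, 0.0198, -0.0756)
I·α + gyro = (0.1600, 0.0500, -0.0500)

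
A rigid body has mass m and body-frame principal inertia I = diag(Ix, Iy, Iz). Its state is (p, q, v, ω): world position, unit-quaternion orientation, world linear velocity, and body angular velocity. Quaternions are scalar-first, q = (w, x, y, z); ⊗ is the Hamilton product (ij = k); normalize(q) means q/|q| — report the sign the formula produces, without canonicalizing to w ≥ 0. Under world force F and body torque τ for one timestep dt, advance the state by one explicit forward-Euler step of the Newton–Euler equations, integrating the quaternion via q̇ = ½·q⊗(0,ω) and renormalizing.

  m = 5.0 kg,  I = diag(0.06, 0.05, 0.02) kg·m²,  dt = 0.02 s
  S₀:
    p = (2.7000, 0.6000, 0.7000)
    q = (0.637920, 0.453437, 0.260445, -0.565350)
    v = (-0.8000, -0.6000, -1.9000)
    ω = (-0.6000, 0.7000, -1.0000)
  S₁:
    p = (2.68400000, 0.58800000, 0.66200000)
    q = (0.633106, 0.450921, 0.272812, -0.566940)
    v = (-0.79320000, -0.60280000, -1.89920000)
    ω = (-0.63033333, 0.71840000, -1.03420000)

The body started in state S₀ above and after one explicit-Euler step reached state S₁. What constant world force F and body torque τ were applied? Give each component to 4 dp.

F = (1.7000, -0.7000, 0.2000)
τ = (-0.0700, 0.0700, -0.0300)

Δv = v₁−v₀ = (0.00680000, -0.00280000, 0.00080000)
F = m·Δv/dt = (1.7000, -0.7000, 0.2000)
Δω = ω₁−ω₀ = (-0.03033333, 0.01840000, -0.03420000)
τ = I·(Δω/dt) + ω₀×(Iω₀) = (-0.0700, 0.0700, -0.0300)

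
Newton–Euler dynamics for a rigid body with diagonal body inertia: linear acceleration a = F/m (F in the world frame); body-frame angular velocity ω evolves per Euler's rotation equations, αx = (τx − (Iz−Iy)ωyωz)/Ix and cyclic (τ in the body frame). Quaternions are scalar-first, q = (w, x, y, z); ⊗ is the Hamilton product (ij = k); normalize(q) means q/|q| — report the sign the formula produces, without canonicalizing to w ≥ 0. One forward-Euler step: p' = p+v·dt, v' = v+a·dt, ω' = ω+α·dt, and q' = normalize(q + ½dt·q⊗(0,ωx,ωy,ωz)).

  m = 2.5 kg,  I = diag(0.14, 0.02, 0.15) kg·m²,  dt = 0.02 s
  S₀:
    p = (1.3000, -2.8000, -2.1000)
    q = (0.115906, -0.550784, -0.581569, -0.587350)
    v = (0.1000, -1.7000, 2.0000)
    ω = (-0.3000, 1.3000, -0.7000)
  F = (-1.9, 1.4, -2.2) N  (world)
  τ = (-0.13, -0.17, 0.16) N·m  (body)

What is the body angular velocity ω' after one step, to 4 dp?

precession coupling ω×(Iω) = (-0.1183, -0.0021, 0.0468)
angular accel α = (-0.0836, -8.3950, 0.7547)
new body rate ω' = (-0.3017, 1.1321, -0.6849)

ω' = (-0.3017, 1.1321, -0.6849)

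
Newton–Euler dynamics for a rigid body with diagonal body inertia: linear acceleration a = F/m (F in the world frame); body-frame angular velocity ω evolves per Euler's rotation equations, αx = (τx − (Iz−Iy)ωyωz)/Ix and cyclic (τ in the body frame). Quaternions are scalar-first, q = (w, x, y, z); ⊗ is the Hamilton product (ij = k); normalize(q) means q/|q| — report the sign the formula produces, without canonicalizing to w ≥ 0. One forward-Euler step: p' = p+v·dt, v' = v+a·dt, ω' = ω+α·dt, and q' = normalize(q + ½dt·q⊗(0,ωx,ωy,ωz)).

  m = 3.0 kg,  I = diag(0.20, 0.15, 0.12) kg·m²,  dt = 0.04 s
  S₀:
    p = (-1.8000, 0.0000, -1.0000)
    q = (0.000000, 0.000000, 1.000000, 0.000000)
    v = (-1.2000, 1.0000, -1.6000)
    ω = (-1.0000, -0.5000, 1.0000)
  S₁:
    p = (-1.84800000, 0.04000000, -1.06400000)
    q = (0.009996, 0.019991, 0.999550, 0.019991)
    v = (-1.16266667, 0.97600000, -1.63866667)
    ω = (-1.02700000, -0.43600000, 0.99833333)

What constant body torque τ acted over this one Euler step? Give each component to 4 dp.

τ = (-0.1200, 0.1600, -0.0300)

Δω = ω₁−ω₀ = (-0.02700000, 0.06400000, -0.00166667)
gyro term ω₀×Iω₀ = (0.0150, -0.0800, -0.0250)
τ = I·(Δω/dt) + ω₀×(Iω₀) = (-0.1200, 0.1600, -0.0300)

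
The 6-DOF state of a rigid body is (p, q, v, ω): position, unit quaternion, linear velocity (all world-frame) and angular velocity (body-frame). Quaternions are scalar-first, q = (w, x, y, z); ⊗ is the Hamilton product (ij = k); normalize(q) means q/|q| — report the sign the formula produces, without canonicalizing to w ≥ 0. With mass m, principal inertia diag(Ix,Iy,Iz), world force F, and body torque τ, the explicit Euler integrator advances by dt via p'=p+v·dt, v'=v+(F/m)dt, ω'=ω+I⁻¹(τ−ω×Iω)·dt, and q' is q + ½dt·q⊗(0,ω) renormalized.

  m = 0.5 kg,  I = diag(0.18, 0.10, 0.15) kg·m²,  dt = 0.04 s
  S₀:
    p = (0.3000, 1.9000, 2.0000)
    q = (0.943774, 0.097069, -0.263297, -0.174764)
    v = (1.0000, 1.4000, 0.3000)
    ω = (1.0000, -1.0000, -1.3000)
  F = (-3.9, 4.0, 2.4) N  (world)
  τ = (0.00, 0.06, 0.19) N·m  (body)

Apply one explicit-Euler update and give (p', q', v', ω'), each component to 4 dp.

p' = (0.3400, 1.9560, 2.0120)
q' = (0.9313, 0.1192, -0.2829, -0.1958)
v' = (0.6880, 1.7200, 0.4920)
ω' = (0.9856, -0.9604, -1.2707)

precession coupling ω×(Iω) = (0.0650, -0.0390, 0.0800)
(τ − ω×Iω)/I = (-0.3611, 0.9900, 0.7333)
ω' = ω + α·dt = (0.9856, -0.9604, -1.2707)
q⊗(0,ω) = (-0.5875592, 1.1112961, -0.9923483, -1.0606782)
updated quaternion q' = (0.9313, 0.1192, -0.2829, -0.1958)
linear accel F/m = (-7.8000, 8.0000, 4.8000)
p + v·dt = (0.3400, 1.9560, 2.0120)
v' = v + a·dt = (0.6880, 1.7200, 0.4920)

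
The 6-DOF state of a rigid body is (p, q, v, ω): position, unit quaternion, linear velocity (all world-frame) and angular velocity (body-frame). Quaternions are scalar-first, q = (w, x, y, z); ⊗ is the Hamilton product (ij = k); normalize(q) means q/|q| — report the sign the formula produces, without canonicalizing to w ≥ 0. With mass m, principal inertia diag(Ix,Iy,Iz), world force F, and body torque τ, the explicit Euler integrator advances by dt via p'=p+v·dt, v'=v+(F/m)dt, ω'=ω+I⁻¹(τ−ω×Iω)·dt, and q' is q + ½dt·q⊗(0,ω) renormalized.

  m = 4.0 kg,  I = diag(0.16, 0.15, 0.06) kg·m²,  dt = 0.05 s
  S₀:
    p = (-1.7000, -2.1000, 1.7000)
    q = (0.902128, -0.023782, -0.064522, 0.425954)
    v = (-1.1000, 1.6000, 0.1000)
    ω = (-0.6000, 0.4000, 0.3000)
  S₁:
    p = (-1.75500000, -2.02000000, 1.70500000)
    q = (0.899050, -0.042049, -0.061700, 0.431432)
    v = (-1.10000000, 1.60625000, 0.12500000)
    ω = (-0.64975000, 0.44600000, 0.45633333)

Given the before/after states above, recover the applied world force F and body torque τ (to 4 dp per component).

Δω = ω₁−ω₀ = (-0.04975000, 0.04600000, 0.15633333)
gyro term ω₀×Iω₀ = (-0.0108, -0.0180, 0.0024)
I·α + gyro = (-0.1700, 0.1200, 0.1900)
v₁ − v₀ = (0.00000000, 0.00625000, 0.02500000)
applied force F = (0.0000, 0.5000, 2.0000)

F = (0.0000, 0.5000, 2.0000)
τ = (-0.1700, 0.1200, 0.1900)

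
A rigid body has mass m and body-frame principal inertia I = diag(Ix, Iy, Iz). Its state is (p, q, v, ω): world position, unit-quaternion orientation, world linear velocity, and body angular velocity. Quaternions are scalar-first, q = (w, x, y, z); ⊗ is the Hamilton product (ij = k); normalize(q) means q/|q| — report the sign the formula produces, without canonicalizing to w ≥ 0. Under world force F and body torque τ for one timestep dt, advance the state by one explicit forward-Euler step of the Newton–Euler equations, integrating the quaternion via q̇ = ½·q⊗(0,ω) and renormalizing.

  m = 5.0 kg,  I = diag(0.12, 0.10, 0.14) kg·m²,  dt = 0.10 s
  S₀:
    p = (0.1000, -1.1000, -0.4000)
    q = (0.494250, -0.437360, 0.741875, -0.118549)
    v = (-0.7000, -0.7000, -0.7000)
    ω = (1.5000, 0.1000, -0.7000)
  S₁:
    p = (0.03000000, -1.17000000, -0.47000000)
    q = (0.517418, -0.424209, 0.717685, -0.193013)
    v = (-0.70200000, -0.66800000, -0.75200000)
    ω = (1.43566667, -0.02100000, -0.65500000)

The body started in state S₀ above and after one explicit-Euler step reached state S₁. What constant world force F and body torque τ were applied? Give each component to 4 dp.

F = (-0.1000, 1.6000, -2.6000)
τ = (-0.0800, -0.1000, 0.0600)

ω₁ − ω₀ = (-0.06433333, -0.12100000, 0.04500000)
precession coupling = (-0.0028, 0.0210, -0.0030)
τ = I·(Δω/dt) + ω₀×(Iω₀) = (-0.0800, -0.1000, 0.0600)
Δv = v₁−v₀ = (-0.00200000, 0.03200000, -0.05200000)
F = m·Δv/dt = (-0.1000, 1.6000, -2.6000)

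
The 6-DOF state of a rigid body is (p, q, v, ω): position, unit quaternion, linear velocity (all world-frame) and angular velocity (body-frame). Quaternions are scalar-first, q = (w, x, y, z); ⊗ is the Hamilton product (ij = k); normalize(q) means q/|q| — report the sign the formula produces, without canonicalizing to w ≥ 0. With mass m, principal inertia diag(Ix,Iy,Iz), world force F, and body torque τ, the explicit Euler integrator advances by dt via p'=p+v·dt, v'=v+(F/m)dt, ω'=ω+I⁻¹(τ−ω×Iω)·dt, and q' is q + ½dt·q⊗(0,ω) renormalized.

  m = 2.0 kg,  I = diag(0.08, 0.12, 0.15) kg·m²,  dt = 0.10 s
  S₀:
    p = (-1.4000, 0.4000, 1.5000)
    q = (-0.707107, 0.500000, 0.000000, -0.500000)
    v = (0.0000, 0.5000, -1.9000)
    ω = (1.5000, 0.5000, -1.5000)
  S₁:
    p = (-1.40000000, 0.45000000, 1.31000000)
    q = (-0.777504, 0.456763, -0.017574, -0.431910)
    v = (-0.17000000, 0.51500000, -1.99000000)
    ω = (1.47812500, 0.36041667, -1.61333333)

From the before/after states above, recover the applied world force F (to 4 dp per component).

Δv = v₁−v₀ = (-0.17000000, 0.01500000, -0.09000000)
m·(v₁−v₀)/dt = (-3.4000, 0.3000, -1.8000)

F = (-3.4000, 0.3000, -1.8000)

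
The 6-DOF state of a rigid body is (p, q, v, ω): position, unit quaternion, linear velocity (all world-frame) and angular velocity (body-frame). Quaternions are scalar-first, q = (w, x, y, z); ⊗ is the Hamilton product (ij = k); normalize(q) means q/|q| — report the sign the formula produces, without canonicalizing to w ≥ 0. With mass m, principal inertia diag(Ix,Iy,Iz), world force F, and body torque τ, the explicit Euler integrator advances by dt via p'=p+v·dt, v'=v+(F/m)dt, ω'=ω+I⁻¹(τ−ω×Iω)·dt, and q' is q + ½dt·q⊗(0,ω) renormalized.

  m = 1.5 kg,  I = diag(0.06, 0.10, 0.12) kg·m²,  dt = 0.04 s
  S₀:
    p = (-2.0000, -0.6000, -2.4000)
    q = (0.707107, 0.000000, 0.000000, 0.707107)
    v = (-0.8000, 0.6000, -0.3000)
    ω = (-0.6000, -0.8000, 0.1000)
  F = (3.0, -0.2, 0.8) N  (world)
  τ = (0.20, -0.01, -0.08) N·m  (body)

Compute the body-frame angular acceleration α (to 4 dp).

α = (3.3600, -0.1360, -0.8267)

ω×(Iω) gyroscopic = (-0.0016, 0.0036, 0.0192)
(τ − ω×Iω)/I = (3.3600, -0.1360, -0.8267)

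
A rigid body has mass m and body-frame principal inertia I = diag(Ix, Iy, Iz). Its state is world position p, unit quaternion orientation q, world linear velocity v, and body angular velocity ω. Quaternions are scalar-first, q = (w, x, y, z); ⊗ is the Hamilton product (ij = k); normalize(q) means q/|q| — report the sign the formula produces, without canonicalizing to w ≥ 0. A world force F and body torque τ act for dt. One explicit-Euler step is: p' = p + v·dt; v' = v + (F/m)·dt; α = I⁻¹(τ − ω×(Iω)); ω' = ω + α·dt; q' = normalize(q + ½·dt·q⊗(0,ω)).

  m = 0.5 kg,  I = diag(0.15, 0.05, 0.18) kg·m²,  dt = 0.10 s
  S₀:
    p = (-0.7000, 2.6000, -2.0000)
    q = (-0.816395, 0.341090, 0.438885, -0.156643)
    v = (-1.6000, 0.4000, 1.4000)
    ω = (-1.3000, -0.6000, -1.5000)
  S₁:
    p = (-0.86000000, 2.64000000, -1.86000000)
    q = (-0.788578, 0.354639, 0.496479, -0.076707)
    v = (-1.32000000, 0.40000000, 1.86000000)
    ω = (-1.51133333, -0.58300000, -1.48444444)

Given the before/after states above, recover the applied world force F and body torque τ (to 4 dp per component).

F = (1.4000, 0.0000, 2.3000)
τ = (-0.2000, -0.0500, -0.0500)

Δv = v₁−v₀ = (0.28000000, 0.00000000, 0.46000000)
applied force F = (1.4000, 0.0000, 2.3000)
rate change Δω = (-0.21133333, 0.01700000, 0.01555556)
τ = I·(Δω/dt) + ω₀×(Iω₀) = (-0.2000, -0.0500, -0.0500)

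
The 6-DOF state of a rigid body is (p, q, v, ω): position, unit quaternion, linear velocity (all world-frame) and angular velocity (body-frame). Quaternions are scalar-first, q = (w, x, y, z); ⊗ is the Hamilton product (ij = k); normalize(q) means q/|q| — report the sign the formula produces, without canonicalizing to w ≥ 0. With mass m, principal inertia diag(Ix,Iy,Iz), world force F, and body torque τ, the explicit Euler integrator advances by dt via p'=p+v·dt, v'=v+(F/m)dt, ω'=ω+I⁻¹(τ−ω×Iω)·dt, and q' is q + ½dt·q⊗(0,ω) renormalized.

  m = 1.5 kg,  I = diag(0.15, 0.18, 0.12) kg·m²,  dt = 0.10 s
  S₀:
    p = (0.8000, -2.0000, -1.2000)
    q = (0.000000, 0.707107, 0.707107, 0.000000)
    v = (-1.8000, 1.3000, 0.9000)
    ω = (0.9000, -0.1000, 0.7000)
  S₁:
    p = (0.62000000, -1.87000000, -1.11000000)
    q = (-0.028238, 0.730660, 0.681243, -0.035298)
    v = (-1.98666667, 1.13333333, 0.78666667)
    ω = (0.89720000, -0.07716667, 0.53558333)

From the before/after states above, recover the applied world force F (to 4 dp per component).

Δv = v₁−v₀ = (-0.18666667, -0.16666667, -0.11333333)
m·(v₁−v₀)/dt = (-2.8000, -2.5000, -1.7000)

F = (-2.8000, -2.5000, -1.7000)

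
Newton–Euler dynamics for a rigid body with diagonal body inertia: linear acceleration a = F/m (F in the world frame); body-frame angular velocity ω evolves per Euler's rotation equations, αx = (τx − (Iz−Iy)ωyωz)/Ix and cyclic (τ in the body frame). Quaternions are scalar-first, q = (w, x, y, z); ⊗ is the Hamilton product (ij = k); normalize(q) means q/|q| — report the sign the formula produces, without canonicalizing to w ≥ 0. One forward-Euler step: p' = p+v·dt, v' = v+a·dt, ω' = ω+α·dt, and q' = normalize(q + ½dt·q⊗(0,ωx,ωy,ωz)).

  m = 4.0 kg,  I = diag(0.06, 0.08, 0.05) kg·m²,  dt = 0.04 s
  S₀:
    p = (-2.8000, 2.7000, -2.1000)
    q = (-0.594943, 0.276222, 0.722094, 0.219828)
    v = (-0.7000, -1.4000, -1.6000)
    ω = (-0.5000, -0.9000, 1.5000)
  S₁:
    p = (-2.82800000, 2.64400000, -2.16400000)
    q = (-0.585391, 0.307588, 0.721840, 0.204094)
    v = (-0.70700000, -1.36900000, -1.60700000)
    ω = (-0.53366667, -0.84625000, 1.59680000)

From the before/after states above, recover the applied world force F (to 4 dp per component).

F = (-0.7000, 3.1000, -0.7000)

velocity change Δv = (-0.00700000, 0.03100000, -0.00700000)
F = m·Δv/dt = (-0.7000, 3.1000, -0.7000)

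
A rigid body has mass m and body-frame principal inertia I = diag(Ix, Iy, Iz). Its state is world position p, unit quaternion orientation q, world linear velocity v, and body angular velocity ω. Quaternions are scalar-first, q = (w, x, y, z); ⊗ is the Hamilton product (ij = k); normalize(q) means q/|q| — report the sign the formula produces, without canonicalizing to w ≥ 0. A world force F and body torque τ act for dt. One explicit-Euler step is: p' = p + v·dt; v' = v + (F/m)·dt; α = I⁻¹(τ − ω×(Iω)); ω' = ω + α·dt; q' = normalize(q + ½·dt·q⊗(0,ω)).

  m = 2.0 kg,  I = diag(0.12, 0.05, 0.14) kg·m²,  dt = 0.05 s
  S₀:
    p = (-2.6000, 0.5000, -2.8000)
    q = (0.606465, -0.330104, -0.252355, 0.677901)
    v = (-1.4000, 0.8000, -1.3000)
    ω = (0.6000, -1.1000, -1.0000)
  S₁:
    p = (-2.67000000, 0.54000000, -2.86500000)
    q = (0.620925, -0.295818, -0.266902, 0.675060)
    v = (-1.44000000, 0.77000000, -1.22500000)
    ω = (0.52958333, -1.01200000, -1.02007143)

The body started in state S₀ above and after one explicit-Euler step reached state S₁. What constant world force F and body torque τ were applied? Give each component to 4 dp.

ω₁ − ω₀ = (-0.07041667, 0.08800000, -0.02007143)
ω₀×(Iω₀) = (0.0990, 0.0120, 0.0462)
applied torque τ = (-0.0700, 0.1000, -0.0100)
Δv = v₁−v₀ = (-0.04000000, -0.03000000, 0.07500000)
applied force F = (-1.6000, -1.2000, 3.0000)

F = (-1.6000, -1.2000, 3.0000)
τ = (-0.0700, 0.1000, -0.0100)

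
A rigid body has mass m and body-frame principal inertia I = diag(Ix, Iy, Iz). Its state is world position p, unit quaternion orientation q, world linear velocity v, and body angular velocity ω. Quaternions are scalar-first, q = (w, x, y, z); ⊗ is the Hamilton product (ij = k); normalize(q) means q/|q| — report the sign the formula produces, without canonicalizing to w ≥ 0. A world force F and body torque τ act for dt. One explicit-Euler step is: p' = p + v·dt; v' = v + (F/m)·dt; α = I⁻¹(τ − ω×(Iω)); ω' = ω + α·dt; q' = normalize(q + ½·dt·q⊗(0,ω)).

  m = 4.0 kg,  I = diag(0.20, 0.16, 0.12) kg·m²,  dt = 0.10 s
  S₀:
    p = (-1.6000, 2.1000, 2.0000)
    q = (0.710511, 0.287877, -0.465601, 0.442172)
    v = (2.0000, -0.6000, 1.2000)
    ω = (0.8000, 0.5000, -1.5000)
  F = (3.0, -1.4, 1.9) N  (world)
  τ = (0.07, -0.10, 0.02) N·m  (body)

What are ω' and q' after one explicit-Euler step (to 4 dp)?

(τ − ω×Iω)/I = (0.2000, -0.0250, 0.3000)
ω + α·dt = (0.8200, 0.4975, -1.4700)
2q̇ = q⊗(0,ω) = (0.6657569, 1.0457243, 1.1408086, -0.5493472)
q + ½dt·q⊗(0,ω), renormalized = (0.7409, 0.3388, -0.4070, 0.4131)

ω' = (0.8200, 0.4975, -1.4700)
q' = (0.7409, 0.3388, -0.4070, 0.4131)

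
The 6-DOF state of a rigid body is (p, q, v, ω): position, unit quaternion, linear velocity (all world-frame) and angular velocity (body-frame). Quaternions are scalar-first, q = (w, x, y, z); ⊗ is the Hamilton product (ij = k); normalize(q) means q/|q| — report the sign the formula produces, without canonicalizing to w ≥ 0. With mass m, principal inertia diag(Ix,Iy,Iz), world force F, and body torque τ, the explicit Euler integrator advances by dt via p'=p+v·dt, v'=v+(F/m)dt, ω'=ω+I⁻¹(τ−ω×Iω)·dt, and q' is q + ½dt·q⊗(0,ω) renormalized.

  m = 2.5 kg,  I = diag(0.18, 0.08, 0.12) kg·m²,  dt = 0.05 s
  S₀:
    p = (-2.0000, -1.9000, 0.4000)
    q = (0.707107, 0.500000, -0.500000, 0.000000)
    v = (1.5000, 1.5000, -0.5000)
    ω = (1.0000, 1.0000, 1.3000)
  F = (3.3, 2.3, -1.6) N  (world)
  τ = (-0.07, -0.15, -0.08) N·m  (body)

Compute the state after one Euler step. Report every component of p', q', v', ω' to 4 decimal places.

a = (1.3200, 0.9200, -0.6400)
p + v·dt = (-1.9250, -1.8250, 0.3750)
new velocity v' = (1.5660, 1.5460, -0.5320)
ω×(Iω) gyroscopic = (0.0520, 0.0780, -0.1000)
angular accel α = (-0.6778, -2.8500, 0.1667)
ω + α·dt = (0.9661, 0.8575, 1.3083)
q⊗(0,ω) = (0.0000000, 0.0571070, 0.0571070, 1.9192391)
updated quaternion q' = (0.7063, 0.5009, -0.4980, 0.0479)

p' = (-1.9250, -1.8250, 0.3750)
q' = (0.7063, 0.5009, -0.4980, 0.0479)
v' = (1.5660, 1.5460, -0.5320)
ω' = (0.9661, 0.8575, 1.3083)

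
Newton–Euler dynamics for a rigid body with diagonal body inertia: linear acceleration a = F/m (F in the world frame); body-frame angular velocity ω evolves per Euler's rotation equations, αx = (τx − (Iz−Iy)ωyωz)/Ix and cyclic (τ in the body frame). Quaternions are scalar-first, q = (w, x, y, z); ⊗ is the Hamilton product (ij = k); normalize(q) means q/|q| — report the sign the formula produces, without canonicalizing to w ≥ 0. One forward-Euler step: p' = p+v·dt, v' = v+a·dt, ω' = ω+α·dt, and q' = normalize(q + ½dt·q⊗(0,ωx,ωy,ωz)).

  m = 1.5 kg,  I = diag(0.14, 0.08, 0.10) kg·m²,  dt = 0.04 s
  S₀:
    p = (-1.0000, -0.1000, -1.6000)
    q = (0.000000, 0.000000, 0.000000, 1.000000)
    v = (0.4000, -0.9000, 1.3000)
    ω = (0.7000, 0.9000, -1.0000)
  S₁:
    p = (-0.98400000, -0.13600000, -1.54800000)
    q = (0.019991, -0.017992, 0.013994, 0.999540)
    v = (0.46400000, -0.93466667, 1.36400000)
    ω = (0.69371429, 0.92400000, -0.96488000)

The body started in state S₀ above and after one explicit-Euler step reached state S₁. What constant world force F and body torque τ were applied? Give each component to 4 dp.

F = (2.4000, -1.3000, 2.4000)
τ = (-0.0400, 0.0200, 0.0500)

Δv = v₁−v₀ = (0.06400000, -0.03466667, 0.06400000)
F = m·Δv/dt = (2.4000, -1.3000, 2.4000)
Δω = ω₁−ω₀ = (-0.00628571, 0.02400000, 0.03512000)
ω₀×(Iω₀) = (-0.0180, -0.0280, -0.0378)
τ = I·(Δω/dt) + ω₀×(Iω₀) = (-0.0400, 0.0200, 0.0500)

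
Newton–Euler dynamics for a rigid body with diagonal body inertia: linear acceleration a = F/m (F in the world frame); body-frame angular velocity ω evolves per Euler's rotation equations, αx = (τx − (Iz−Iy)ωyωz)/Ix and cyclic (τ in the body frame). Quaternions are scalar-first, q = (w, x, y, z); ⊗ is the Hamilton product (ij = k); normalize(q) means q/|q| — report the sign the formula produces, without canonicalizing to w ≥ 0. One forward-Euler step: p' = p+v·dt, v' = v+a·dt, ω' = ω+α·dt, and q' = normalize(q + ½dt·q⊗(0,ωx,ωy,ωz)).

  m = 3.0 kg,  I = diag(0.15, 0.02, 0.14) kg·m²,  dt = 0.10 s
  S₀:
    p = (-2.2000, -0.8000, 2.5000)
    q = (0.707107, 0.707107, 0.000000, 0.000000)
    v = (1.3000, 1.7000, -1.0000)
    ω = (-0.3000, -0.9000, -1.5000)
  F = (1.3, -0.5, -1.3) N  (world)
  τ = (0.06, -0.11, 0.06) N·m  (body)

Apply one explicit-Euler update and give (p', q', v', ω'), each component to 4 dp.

p' = (-2.0700, -0.6300, 2.4000)
q' = (0.7149, 0.6938, 0.0211, -0.0845)
v' = (1.3433, 1.6833, -1.0433)
ω' = (-0.3680, -1.4725, -1.4321)

p + v·dt = (-2.0700, -0.6300, 2.4000)
v + (F/m)dt = (1.3433, 1.6833, -1.0433)
angular accel α = (-0.6800, -5.7250, 0.6793)
ω' = ω + α·dt = (-0.3680, -1.4725, -1.4321)
2q̇ = q⊗(0,ω) = (0.2121321, -0.2121321, 0.4242642, -1.6970568)
q + ½dt·q⊗(0,ω), renormalized = (0.7149, 0.6938, 0.0211, -0.0845)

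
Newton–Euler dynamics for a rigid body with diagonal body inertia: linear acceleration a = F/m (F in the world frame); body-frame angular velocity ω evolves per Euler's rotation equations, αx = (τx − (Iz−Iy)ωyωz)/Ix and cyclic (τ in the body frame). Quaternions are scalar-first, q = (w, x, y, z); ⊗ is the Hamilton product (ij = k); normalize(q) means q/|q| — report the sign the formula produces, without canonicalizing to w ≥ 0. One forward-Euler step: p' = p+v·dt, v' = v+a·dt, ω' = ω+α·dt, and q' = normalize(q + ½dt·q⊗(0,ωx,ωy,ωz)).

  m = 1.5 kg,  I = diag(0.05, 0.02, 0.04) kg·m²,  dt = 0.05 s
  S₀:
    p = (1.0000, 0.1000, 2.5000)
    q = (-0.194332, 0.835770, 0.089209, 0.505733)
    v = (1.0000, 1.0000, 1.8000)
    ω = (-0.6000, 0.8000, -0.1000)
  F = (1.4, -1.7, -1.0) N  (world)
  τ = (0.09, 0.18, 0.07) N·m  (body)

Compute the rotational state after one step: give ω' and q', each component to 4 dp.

ω×(Iω) gyroscopic = (-0.0016, 0.0006, 0.0144)
angular accel α = (1.8320, 8.9700, 1.3900)
ω + α·dt = (-0.5084, 1.2485, -0.0305)
Hamilton product q⊗(0,ω) = (0.4806681, -0.2969081, -0.3753284, 0.7415746)
q' = normalize(q + ½dt·q⊗(0,ω)) = (-0.1823, 0.8281, 0.0798, 0.5241)

ω' = (-0.5084, 1.2485, -0.0305)
q' = (-0.1823, 0.8281, 0.0798, 0.5241)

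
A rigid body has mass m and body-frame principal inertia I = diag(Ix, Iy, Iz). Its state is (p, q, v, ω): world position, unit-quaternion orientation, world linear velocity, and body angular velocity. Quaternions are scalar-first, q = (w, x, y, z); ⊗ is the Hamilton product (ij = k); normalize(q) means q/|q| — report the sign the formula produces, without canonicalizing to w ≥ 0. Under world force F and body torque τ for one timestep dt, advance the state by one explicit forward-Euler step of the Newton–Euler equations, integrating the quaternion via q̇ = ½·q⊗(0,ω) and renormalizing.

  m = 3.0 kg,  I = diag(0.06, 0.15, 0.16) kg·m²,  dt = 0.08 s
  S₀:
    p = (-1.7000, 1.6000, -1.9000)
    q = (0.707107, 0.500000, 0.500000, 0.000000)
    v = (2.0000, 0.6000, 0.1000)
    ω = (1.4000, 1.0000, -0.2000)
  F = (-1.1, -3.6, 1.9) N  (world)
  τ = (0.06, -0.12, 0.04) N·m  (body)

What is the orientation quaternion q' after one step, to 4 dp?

q⊗(0,ω) = (-1.2000000, 0.8899498, 0.8071070, -0.3414214)
q' = normalize(q + ½dt·q⊗(0,ω)) = (0.6575, 0.5343, 0.5310, -0.0136)

q' = (0.6575, 0.5343, 0.5310, -0.0136)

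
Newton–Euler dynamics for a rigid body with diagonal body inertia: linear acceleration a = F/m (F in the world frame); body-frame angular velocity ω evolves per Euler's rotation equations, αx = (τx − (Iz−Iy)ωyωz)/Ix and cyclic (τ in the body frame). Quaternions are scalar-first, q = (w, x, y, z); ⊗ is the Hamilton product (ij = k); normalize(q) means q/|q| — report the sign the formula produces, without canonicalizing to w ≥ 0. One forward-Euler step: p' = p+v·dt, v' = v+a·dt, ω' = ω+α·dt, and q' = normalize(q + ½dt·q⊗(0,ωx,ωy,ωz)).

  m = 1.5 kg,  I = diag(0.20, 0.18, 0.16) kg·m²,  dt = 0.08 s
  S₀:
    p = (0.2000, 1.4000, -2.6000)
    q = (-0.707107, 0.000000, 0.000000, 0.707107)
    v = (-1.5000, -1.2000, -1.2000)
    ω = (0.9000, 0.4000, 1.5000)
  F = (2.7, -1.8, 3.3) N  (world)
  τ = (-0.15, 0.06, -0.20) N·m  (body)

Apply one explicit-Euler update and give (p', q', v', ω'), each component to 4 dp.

new position p' = (0.0800, 1.3040, -2.6960)
new velocity v' = (-1.3560, -1.2960, -1.0240)
gyro term ω×Iω = (-0.0120, 0.0540, -0.0072)
angular accel α = (-0.6900, 0.0333, -1.2050)
new body rate ω' = (0.8448, 0.4027, 1.4036)
2q̇ = q⊗(0,ω) = (-1.0606605, -0.9192391, 0.3535535, -1.0606605)
q + ½dt·q⊗(0,ω), renormalized = (-0.7476, -0.0367, 0.0141, 0.6630)

p' = (0.0800, 1.3040, -2.6960)
q' = (-0.7476, -0.0367, 0.0141, 0.6630)
v' = (-1.3560, -1.2960, -1.0240)
ω' = (0.8448, 0.4027, 1.4036)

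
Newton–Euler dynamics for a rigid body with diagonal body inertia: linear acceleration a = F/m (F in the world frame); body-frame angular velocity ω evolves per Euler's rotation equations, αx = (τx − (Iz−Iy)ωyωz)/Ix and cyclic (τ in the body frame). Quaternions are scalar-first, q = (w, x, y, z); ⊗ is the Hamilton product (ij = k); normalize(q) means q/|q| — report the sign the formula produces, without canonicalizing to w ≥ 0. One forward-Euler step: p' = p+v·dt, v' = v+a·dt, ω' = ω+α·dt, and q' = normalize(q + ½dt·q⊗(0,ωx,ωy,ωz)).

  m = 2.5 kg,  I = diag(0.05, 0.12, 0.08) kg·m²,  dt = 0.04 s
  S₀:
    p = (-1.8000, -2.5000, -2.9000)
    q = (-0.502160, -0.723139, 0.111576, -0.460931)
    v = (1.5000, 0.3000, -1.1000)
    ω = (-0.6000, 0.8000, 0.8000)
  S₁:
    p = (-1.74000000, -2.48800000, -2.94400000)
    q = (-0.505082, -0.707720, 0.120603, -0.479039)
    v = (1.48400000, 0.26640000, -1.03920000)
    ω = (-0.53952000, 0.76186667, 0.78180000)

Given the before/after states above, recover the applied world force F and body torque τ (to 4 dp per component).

F = (-1.0000, -2.1000, 3.8000)
τ = (0.0500, -0.1000, -0.0700)

Δω = ω₁−ω₀ = (0.06048000, -0.03813333, -0.01820000)
τ = I·(Δω/dt) + ω₀×(Iω₀) = (0.0500, -0.1000, -0.0700)
v₁ − v₀ = (-0.01600000, -0.03360000, 0.06080000)
F = m·Δv/dt = (-1.0000, -2.1000, 3.8000)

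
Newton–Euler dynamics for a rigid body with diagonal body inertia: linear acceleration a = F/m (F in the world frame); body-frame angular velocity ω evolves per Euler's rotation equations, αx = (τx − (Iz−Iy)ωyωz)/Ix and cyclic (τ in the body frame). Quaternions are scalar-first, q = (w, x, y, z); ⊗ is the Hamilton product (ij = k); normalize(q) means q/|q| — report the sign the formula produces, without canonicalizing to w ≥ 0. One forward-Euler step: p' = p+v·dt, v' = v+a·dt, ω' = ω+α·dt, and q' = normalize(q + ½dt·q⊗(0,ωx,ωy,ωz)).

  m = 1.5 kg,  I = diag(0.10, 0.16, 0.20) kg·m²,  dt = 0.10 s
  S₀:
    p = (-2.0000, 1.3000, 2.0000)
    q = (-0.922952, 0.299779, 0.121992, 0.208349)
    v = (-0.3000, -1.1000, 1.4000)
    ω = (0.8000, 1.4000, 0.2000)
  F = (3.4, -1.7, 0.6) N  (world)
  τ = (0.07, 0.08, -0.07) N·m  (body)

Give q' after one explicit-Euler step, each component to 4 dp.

Hamilton product q⊗(0,ω) = (-0.4522818, -1.0056518, -1.1854094, 0.1375066)
updated quaternion q' = (-0.9425, 0.2487, 0.0625, 0.2145)

q' = (-0.9425, 0.2487, 0.0625, 0.2145)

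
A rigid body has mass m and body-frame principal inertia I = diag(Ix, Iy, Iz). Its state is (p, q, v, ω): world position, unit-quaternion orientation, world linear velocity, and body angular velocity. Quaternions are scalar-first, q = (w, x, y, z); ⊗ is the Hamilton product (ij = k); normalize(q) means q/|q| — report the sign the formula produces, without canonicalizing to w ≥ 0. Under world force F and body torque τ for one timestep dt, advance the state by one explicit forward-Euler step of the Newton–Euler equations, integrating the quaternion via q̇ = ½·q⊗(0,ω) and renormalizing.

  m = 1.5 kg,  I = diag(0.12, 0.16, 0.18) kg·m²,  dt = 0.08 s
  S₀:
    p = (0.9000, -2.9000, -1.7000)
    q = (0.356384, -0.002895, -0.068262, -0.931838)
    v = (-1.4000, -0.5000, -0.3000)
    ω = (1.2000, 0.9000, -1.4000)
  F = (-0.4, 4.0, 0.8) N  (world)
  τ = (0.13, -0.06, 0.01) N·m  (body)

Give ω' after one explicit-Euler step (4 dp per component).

ω' = (1.3035, 0.8196, -1.4148)

(τ − ω×Iω)/I = (1.2933, -1.0050, -0.1844)
ω + α·dt = (1.3035, 0.8196, -1.4148)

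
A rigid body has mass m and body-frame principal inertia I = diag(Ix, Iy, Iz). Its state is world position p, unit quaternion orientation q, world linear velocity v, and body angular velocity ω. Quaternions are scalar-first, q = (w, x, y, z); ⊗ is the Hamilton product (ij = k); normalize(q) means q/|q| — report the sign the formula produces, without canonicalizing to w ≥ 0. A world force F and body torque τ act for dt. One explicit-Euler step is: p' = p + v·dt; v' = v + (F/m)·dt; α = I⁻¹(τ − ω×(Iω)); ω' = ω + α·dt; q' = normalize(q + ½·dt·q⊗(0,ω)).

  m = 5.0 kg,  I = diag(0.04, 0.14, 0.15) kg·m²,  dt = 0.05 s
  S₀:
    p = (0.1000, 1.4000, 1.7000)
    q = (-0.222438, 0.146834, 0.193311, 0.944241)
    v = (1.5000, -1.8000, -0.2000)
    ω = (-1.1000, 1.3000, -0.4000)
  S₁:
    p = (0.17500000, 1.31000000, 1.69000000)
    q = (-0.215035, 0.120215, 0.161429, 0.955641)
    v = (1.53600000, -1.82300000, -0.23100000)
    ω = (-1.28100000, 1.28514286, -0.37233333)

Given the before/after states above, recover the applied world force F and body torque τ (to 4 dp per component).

F = (3.6000, -2.3000, -3.1000)
τ = (-0.1500, -0.0900, -0.0600)

velocity change Δv = (0.03600000, -0.02300000, -0.03100000)
m·(v₁−v₀)/dt = (3.6000, -2.3000, -3.1000)
ω₁ − ω₀ = (-0.18100000, -0.01485714, 0.02766667)
precession coupling = (-0.0052, -0.0484, -0.1430)
τ = I·(Δω/dt) + ω₀×(Iω₀) = (-0.1500, -0.0900, -0.0600)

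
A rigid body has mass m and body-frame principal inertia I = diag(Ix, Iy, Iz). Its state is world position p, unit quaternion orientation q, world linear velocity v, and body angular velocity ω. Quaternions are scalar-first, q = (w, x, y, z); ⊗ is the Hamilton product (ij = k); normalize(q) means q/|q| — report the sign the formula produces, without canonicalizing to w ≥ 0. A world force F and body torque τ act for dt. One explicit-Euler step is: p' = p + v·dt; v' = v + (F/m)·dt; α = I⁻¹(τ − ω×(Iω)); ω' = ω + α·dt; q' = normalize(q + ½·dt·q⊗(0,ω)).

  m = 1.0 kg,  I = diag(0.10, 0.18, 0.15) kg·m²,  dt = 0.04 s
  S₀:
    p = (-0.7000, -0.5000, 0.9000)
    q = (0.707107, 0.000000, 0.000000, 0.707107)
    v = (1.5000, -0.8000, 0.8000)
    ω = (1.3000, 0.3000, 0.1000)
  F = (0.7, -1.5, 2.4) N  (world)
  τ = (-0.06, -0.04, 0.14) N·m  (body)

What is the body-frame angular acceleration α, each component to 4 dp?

α = (-0.5910, -0.1861, 0.7253)

ω×(Iω) gyroscopic = (-0.0009, -0.0065, 0.0312)
(τ − ω×Iω)/I = (-0.5910, -0.1861, 0.7253)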